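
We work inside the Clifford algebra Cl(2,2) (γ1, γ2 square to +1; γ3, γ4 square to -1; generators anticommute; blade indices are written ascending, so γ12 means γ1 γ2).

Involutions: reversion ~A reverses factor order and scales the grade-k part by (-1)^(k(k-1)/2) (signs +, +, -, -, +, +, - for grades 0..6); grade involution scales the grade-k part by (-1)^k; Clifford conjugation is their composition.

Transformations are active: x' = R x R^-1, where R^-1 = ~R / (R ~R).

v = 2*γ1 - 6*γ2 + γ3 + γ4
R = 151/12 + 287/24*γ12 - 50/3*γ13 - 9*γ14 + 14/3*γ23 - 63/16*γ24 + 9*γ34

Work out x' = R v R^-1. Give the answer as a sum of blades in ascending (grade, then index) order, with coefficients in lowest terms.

~R = 151/12 - 287/24*γ12 + 50/3*γ13 + 9*γ14 - 14/3*γ23 + 63/16*γ24 - 9*γ34, and R ~R = -10535/768, so R^-1 = ~R / (-10535/768).
R v = -251/12*γ1 - 4807/48*γ2 + 779/12*γ3 + 383/24*γ4 - 1889/24*γ123 - 599/12*γ124 + 31/3*γ134 - 2179/48*γ234
Answer: -21926/10535*γ1 - 33686/4515*γ2 + 20899/4515*γ3 + 7961/10535*γ4


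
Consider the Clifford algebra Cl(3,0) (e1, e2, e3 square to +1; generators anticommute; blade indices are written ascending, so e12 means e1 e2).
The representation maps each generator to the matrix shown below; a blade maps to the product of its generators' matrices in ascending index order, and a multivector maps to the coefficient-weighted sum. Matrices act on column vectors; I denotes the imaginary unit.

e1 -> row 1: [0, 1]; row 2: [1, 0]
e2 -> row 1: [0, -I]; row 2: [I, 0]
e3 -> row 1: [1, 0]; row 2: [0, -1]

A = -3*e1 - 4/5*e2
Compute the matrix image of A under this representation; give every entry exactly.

M = (-3)*rho(e1) + (-4/5)*rho(e2), summed entrywise:
Answer: row 1: [0, -3 + 4*I/5]; row 2: [-3 - 4*I/5, 0]


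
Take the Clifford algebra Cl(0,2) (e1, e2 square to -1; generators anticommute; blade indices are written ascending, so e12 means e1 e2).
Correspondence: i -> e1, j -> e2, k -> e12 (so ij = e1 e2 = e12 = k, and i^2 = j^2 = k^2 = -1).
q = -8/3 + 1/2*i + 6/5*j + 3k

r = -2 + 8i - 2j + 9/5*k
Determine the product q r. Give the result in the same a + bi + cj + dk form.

In blades: q = -8/3 + 1/2*e1 + 6/5*e2 + 3*e12, r = -2 + 8*e1 - 2*e2 + 9/5*e12.
Distribute q over r term by term (generator squares from the signature, products reordered to ascending indices): (-8/3)*r = 16/3 - 64/3*e1 + 16/3*e2 - 24/5*e12; (1/2*e1)*r = -4 - e1 - 9/10*e2 - e12; (6/5*e2)*r = 12/5 + 54/25*e1 - 12/5*e2 - 48/5*e12; (3*e12)*r = -27/5 + 6*e1 + 24*e2 - 6*e12.
Sum: -5/3 - 1063/75*e1 + 781/30*e2 - 107/5*e12; translating back through the correspondence:
Answer: -5/3 - 1063/75*i + 781/30*j - 107/5*k


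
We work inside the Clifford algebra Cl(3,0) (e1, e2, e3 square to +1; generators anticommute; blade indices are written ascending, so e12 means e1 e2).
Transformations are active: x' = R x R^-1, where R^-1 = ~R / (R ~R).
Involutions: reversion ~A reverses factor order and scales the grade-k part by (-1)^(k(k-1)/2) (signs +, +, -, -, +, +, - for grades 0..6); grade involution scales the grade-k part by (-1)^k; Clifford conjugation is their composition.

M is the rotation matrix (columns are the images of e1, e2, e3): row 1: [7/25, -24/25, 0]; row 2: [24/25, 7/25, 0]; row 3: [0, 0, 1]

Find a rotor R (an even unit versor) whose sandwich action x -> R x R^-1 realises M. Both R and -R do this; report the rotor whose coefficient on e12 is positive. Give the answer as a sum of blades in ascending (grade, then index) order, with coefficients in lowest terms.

Method: write R = a + b12*e12 + b13*e13 + b23*e23 with a^2 + b12^2 + b13^2 + b23^2 = 1 (so R^-1 = ~R). Expanding the columns R e_j ~R gives tr M = 4a^2 - 1 and, from the antisymmetric part, M21 - M12 = -4a*b12, M13 - M31 = 4a*b13, M32 - M23 = -4a*b23.
Here tr M = 39/25, so a^2 = (1 + tr M)/4 = 16/25 and a = ±4/5. Taking a = 4/5: M21 - M12 = 48/25, M13 - M31 = 0, M32 - M23 = 0, giving b12 = -3/5, b13 = 0, b23 = 0, i.e. R = 4/5 - 3/5*e12.
Its e12 coefficient is negative, so report the other preimage -R.
Answer: -4/5 + 3/5*e12. Sheet selection: the two-to-one cover makes ±R indistinguishable at the matrix level (trace 39/25), so uniqueness comes from the required sign on e12.


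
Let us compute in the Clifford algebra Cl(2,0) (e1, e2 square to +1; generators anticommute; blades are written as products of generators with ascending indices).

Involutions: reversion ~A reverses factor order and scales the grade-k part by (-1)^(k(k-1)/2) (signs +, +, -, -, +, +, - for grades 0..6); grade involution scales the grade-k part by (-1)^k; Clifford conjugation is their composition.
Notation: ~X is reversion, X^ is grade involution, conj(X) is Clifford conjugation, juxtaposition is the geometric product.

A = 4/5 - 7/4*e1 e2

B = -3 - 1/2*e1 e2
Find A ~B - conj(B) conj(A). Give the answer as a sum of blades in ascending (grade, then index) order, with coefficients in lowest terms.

first term: -61/40 + 113/20*e1 e2
second term: -131/40 - 97/20*e1 e2
Answer: 7/4 + 21/2*e1 e2


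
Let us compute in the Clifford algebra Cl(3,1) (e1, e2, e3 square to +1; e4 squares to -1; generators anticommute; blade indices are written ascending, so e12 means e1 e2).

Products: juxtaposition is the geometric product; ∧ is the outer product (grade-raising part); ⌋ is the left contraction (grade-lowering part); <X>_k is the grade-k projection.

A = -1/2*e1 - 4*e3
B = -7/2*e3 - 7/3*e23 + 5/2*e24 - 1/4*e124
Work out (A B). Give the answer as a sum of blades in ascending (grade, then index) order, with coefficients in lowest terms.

step 1: 14 - 28/3*e2 + 7/4*e13 + 1/8*e24 + 7/6*e123 - 5/4*e124 + 10*e234 + e1234
Answer: 14 - 28/3*e2 + 7/4*e13 + 1/8*e24 + 7/6*e123 - 5/4*e124 + 10*e234 + e1234


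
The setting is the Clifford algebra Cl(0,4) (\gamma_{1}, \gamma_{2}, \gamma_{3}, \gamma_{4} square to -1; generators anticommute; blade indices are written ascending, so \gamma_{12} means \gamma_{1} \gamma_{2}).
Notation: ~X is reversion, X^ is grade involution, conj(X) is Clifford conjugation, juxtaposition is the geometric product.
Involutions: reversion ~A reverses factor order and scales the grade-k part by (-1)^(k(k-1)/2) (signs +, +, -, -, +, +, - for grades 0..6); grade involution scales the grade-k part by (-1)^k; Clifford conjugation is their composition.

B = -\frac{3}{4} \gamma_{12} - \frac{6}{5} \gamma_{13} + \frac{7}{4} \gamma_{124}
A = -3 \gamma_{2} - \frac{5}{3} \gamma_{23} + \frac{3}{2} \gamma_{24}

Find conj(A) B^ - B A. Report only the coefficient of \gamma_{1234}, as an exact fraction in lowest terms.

first term: -\frac{39}{8} \gamma_{1} + 2 \gamma_{12} - \frac{5}{4} \gamma_{13} - \frac{33}{8} \gamma_{14} + \frac{18}{5} \gamma_{123} - \frac{35}{12} \gamma_{134} - \frac{9}{5} \gamma_{1234}
second term: -\frac{39}{8} \gamma_{1} + 2 \gamma_{12} - \frac{5}{4} \gamma_{13} - \frac{33}{8} \gamma_{14} - \frac{18}{5} \gamma_{123} + \frac{35}{12} \gamma_{134} + \frac{9}{5} \gamma_{1234}
Answer: -\frac{18}{5}


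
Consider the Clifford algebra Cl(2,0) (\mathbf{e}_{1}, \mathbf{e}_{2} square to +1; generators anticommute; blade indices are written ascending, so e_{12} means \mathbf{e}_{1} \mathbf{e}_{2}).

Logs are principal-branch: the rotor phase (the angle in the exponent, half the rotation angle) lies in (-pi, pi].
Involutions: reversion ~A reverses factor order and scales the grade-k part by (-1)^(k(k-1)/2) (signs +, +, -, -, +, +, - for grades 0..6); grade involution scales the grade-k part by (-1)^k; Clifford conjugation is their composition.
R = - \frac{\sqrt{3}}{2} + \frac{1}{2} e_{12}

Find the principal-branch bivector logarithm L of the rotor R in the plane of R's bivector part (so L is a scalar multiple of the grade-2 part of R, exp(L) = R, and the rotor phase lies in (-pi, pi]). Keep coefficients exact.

The scalar part of R is - \frac{\sqrt{3}}{2}, which pins the rotor phase on the principal branch; dividing the bivector part by the sine of that phase recovers the unit plane, and L is the phase times that plane.
Concretely: cos(phase) = - \frac{\sqrt{3}}{2} gives phase = ±\frac{5 \pi}{6}, and since phase/sin(phase) is even the sign is immaterial: L = (phase/sin(phase)) * <R>_2 = (\frac{5 \pi}{3}) * <R>_2.
Answer: \frac{5 \pi}{6} e_{12}


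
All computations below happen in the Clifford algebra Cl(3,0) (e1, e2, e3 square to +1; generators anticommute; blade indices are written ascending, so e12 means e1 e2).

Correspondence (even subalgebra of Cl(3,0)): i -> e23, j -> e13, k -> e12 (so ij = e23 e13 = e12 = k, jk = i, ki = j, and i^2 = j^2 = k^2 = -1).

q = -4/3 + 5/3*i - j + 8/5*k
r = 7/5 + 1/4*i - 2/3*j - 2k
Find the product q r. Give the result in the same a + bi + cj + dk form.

In blades: q = -4/3 + 8/5*e12 - e13 + 5/3*e23, r = 7/5 - 2*e12 - 2/3*e13 + 1/4*e23.
Distribute q over r term by term (generator squares from the signature, products reordered to ascending indices): (-4/3)*r = -28/15 + 8/3*e12 + 8/9*e13 - 1/3*e23; (8/5*e12)*r = 16/5 + 56/25*e12 + 2/5*e13 + 16/15*e23; (-e13)*r = -2/3 + 1/4*e12 - 7/5*e13 + 2*e23; (5/3*e23)*r = -5/12 - 10/9*e12 + 10/3*e13 + 7/3*e23.
Sum: 1/4 + 3641/900*e12 + 29/9*e13 + 76/15*e23; translating back through the correspondence:
Answer: 1/4 + 76/15*i + 29/9*j + 3641/900*k


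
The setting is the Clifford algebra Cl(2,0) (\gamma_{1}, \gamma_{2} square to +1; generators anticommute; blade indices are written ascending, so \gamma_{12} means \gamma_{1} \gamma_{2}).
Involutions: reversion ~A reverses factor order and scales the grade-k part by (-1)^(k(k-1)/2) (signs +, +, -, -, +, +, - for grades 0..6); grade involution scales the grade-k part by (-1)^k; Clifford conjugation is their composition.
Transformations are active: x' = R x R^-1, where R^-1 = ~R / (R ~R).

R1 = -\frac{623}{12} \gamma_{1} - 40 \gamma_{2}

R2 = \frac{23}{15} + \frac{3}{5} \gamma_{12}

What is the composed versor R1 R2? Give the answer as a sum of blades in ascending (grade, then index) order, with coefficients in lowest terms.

Distribute over the terms of R1 (each basis-blade product reordered to ascending indices, repeated generators contracted through their squares):
(-\frac{623}{12} \gamma_{1}) R2 = -\frac{14329}{180} \gamma_{1} - \frac{623}{20} \gamma_{2}
(-40 \gamma_{2}) R2 = 24 \gamma_{1} - \frac{184}{3} \gamma_{2}
Summing the partial products and collecting blades:
Answer: -\frac{10009}{180} \gamma_{1} - \frac{5549}{60} \gamma_{2}


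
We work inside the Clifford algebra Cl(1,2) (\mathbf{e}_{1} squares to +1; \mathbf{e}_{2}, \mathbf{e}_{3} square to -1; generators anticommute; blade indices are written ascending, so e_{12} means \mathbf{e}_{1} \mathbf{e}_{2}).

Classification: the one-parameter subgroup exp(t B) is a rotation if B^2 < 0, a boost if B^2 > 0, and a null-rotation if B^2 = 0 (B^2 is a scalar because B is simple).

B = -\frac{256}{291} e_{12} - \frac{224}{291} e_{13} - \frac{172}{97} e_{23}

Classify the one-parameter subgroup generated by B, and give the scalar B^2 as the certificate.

B^2 term by term: the squares give (-\frac{256}{291})^2*(e_{12})^2 + (-\frac{224}{291})^2*(e_{13})^2 + (-\frac{172}{97})^2*(e_{23})^2 = \frac{65536}{84681}*(+1) + \frac{50176}{84681}*(+1) + \frac{29584}{9409}*(-1) = -\frac{16}{9} (each basis 2-blade squares to minus the product of its generators' squares); cross terms between blades sharing an index anticommute and cancel. So B^2 = -\frac{16}{9}.
Answer: rotation, certificate B^2 = -\frac{16}{9}. Note: conjugating B changes its blade decomposition but never the scalar B^2 = -\frac{16}{9}, whose sign settles the classification.


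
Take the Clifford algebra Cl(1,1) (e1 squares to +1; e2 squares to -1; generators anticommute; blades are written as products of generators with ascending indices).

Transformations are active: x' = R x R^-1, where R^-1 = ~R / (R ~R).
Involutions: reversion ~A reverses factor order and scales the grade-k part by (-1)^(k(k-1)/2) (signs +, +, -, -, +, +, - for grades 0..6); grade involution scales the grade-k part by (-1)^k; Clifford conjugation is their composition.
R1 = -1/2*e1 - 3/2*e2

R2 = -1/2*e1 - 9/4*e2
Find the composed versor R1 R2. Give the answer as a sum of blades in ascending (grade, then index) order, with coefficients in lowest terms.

Distribute over the terms of R1 (each basis-blade product reordered to ascending indices, repeated generators contracted through their squares):
(-1/2*e1) R2 = 1/4 + 9/8*e1 e2
(-3/2*e2) R2 = -27/8 - 3/4*e1 e2
Summing the partial products and collecting blades:
Answer: -25/8 + 3/8*e1 e2


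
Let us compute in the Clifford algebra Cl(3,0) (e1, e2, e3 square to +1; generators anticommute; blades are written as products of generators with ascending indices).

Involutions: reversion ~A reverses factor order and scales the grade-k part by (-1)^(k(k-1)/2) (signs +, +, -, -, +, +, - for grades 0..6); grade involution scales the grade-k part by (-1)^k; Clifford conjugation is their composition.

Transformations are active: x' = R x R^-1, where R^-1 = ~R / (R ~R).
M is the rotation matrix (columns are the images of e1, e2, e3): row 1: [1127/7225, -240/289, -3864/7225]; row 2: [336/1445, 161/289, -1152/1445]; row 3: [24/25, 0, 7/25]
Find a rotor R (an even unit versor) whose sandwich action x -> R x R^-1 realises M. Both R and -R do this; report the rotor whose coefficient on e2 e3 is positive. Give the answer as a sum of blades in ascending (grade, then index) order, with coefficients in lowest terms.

Method: write R = a + b12*e1 e2 + b13*e1 e3 + b23*e2 e3 with a^2 + b12^2 + b13^2 + b23^2 = 1 (so R^-1 = ~R). Expanding the columns R e_j ~R gives tr M = 4a^2 - 1 and, from the antisymmetric part, M21 - M12 = -4a*b12, M13 - M31 = 4a*b13, M32 - M23 = -4a*b23.
Here tr M = 287/289, so a^2 = (1 + tr M)/4 = 144/289 and a = ±12/17. Taking a = 12/17: M21 - M12 = 1536/1445, M13 - M31 = -432/289, M32 - M23 = 1152/1445, giving b12 = -32/85, b13 = -9/17, b23 = -24/85, i.e. R = 12/17 - 32/85*e1 e2 - 9/17*e1 e3 - 24/85*e2 e3.
Its e2 e3 coefficient is negative, so report the other preimage -R.
Answer: -12/17 + 32/85*e1 e2 + 9/17*e1 e3 + 24/85*e2 e3. Recall the cover is two-to-one: with M of trace 287/289, both preimages act alike, and the stated e2 e3 sign chooses the sheet.


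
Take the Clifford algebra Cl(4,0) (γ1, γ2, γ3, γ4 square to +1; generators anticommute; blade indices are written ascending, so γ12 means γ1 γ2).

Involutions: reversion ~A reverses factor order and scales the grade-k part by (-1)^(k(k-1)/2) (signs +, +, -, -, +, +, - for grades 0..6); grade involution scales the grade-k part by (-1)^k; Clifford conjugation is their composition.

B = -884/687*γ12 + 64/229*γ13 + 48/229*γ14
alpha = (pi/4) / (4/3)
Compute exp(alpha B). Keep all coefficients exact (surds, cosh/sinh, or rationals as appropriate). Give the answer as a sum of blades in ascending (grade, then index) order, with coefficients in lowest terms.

B^2 term by term: the squares give (-884/687)^2*(γ12)^2 + (64/229)^2*(γ13)^2 + (48/229)^2*(γ14)^2 = 781456/471969*(-1) + 4096/52441*(-1) + 2304/52441*(-1) = -16/9 (each basis 2-blade squares to minus the product of its generators' squares); cross terms between blades sharing an index anticommute and cancel. So B^2 = -16/9.
B^2 = -16/9 — since the square is negative, the closed form is circular: l = 4/3, alpha*l = pi/4, so exp(alpha B) = cos(pi/4) + (sin(pi/4)/(4/3))*B = sqrt(2)/2 + (3*sqrt(2)/8)*B.
Answer: sqrt(2)/2 - 221*sqrt(2)/458*γ12 + 24*sqrt(2)/229*γ13 + 18*sqrt(2)/229*γ14


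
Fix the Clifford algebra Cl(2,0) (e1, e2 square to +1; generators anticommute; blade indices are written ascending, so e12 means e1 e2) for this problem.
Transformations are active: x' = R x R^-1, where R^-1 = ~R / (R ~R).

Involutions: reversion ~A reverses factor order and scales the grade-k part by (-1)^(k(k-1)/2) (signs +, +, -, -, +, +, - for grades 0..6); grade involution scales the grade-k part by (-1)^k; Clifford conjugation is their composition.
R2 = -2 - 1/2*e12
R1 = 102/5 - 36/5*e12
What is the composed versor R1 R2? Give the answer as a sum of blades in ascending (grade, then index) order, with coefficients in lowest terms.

Distribute over the terms of R1 (each basis-blade product reordered to ascending indices, repeated generators contracted through their squares):
(102/5) R2 = -204/5 - 51/5*e12
(-36/5*e12) R2 = -18/5 + 72/5*e12
Summing the partial products and collecting blades:
Answer: -222/5 + 21/5*e12


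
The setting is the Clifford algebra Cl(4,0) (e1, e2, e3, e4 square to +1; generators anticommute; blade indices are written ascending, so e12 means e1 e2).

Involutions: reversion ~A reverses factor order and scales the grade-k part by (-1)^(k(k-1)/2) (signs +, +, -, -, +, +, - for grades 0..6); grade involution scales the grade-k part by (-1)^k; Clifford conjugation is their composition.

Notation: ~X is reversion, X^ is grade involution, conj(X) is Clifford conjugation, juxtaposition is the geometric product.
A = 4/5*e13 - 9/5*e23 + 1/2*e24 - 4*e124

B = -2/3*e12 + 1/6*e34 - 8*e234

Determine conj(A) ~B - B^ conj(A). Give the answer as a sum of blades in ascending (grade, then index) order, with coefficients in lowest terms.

first term: -4*e3 - 176/15*e4 - 166/5*e13 + 7/15*e14 - 37/60*e23 - 3/10*e24 - 2/3*e123 + 32/5*e124
second term: -4*e3 - 256/15*e4 + 154/5*e13 + 7/15*e14 - 37/60*e23 - 3/10*e24 - 2/3*e123 - 32/5*e124
Answer: 16/3*e4 - 64*e13 + 64/5*e124


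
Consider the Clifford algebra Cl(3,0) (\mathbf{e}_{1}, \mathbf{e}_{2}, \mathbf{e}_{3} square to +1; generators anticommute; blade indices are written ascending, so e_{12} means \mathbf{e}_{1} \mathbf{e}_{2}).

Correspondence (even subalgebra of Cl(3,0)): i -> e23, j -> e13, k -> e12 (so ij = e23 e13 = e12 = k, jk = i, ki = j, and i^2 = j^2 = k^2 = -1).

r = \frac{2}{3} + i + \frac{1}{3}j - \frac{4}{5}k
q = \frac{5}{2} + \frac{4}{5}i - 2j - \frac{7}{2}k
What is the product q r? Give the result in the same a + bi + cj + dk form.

In blades: q = \frac{5}{2} - \frac{7}{2} e_{12} - 2 e_{13} + \frac{4}{5} e_{23}, r = \frac{2}{3} - \frac{4}{5} e_{12} + \frac{1}{3} e_{13} + e_{23}.
Distribute q over r term by term (generator squares from the signature, products reordered to ascending indices): (\frac{5}{2})*r = \frac{5}{3} - 2 e_{12} + \frac{5}{6} e_{13} + \frac{5}{2} e_{23}; (-\frac{7}{2} e_{12})*r = -\frac{14}{5} - \frac{7}{3} e_{12} - \frac{7}{2} e_{13} + \frac{7}{6} e_{23}; (-2 e_{13})*r = \frac{2}{3} + 2 e_{12} - \frac{4}{3} e_{13} + \frac{8}{5} e_{23}; (\frac{4}{5} e_{23})*r = -\frac{4}{5} + \frac{4}{15} e_{12} + \frac{16}{25} e_{13} + \frac{8}{15} e_{23}.
Sum: -\frac{19}{15} - \frac{31}{15} e_{12} - \frac{84}{25} e_{13} + \frac{29}{5} e_{23}; translating back through the correspondence:
Answer: -\frac{19}{15} + \frac{29}{5}i - \frac{84}{25}j - \frac{31}{15}k


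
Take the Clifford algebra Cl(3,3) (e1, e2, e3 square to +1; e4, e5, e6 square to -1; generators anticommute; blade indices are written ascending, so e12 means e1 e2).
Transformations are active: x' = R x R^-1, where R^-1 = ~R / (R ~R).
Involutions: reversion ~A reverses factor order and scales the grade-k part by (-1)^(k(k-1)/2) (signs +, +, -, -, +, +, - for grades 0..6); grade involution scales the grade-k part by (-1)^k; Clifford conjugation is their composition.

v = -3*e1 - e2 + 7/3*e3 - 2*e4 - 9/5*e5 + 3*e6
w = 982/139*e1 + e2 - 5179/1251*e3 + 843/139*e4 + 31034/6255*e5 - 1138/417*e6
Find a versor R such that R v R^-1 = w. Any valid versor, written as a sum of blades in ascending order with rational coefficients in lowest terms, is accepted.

Construction: equal norms (both -179/225) license R = v + w = 565/139*e1 - 2260/1251*e3 + 565/139*e4 + 3955/1251*e5 + 113/417*e6 — nothing changes along that direction, while (v - w)/2 changes sign, so v maps onto w.
Answer: 565/139*e1 - 2260/1251*e3 + 565/139*e4 + 3955/1251*e5 + 113/417*e6


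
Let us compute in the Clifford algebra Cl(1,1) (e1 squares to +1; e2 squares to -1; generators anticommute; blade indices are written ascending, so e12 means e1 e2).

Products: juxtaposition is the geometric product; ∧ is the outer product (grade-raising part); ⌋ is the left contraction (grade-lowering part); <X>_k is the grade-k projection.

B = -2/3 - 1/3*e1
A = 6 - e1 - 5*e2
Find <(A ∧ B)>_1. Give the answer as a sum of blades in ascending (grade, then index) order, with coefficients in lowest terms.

step 1: -4 - 4/3*e1 + 10/3*e2 - 5/3*e12
step 2: -4/3*e1 + 10/3*e2
Answer: -4/3*e1 + 10/3*e2


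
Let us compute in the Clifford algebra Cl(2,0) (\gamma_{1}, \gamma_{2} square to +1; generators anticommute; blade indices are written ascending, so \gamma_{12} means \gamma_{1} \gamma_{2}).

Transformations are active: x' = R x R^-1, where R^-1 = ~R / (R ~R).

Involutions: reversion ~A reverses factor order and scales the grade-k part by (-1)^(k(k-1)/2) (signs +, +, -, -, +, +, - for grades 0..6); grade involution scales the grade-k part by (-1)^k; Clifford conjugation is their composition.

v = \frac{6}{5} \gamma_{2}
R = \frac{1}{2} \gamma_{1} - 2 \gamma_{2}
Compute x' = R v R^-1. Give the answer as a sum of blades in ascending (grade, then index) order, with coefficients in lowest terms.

~R = \frac{1}{2} \gamma_{1} - 2 \gamma_{2}, and R ~R = \frac{17}{4}, so R^-1 = ~R / (\frac{17}{4}).
R v = -\frac{12}{5} + \frac{3}{5} \gamma_{12}
Answer: -\frac{48}{85} \gamma_{1} + \frac{18}{17} \gamma_{2}


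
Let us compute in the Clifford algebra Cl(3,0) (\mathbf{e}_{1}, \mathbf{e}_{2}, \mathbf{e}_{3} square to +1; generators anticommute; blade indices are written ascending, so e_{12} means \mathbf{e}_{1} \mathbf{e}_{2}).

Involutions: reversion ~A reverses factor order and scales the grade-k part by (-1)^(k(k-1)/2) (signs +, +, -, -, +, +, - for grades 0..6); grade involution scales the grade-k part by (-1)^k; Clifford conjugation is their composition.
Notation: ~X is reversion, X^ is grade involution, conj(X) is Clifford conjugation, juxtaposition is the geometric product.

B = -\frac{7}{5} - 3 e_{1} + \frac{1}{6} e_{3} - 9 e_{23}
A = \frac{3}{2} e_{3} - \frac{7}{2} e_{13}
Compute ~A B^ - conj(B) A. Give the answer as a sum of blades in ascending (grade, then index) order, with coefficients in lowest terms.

first term: -\frac{1}{4} - \frac{7}{12} e_{1} + \frac{27}{2} e_{2} - \frac{63}{5} e_{3} + \frac{63}{2} e_{12} - \frac{47}{5} e_{13}
second term: -\frac{1}{4} - \frac{7}{12} e_{1} + \frac{27}{2} e_{2} - \frac{63}{5} e_{3} - \frac{63}{2} e_{12} + \frac{47}{5} e_{13}
Answer: 63 e_{12} - \frac{94}{5} e_{13}


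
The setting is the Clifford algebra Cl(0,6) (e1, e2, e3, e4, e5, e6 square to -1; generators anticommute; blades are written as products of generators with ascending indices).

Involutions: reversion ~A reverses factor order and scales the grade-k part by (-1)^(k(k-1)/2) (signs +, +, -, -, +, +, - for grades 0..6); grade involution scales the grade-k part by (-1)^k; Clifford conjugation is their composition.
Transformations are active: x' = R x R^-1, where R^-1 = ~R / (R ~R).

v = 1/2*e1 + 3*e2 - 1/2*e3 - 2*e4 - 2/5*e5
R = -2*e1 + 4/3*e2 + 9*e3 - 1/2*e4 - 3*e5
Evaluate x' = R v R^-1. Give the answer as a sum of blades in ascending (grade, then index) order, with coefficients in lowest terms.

~R = -2*e1 + 4/3*e2 + 9*e3 - 1/2*e4 - 3*e5, and R ~R = -3457/36, so R^-1 = ~R / (-3457/36).
R v = -7/10 - 20/3*e1 e2 - 7/2*e1 e3 + 17/4*e1 e4 + 23/10*e1 e5 - 83/3*e2 e3 - 7/6*e2 e4 + 127/15*e2 e5 - 73/4*e3 e4 - 51/10*e3 e5 - 29/5*e4 e5
Answer: -18293/34570*e1 - 51519/17285*e2 + 21821/34570*e3 + 34444/17285*e4 + 6158/17285*e5


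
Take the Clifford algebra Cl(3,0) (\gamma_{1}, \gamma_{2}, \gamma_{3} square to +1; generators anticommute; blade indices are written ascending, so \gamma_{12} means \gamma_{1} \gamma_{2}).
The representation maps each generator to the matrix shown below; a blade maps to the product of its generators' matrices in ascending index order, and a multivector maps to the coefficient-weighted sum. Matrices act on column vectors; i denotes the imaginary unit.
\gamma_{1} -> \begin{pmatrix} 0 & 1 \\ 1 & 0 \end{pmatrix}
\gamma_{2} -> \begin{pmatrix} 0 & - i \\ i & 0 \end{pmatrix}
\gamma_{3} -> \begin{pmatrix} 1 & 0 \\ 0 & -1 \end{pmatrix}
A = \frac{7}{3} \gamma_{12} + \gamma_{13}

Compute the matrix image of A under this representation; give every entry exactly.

Bivector images (products of the table entries): rho(\gamma_{12}) = rho(\gamma_{1})rho(\gamma_{2}) = \begin{pmatrix} i & 0 \\ 0 & - i \end{pmatrix}; rho(\gamma_{13}) = rho(\gamma_{1})rho(\gamma_{3}) = \begin{pmatrix} 0 & -1 \\ 1 & 0 \end{pmatrix}.
M = (\frac{7}{3})*rho(\gamma_{12}) + (1)*rho(\gamma_{13}), summed entrywise:
Answer: \begin{pmatrix} \frac{7 i}{3} & -1 \\ 1 & - \frac{7 i}{3} \end{pmatrix}


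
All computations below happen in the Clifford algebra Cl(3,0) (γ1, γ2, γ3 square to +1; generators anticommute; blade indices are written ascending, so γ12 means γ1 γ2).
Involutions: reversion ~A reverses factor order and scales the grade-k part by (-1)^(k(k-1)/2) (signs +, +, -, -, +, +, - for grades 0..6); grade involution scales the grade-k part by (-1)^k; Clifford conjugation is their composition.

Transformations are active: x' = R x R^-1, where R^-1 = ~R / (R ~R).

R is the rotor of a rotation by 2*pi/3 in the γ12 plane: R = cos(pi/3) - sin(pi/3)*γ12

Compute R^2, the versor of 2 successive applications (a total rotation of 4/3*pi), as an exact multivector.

The rotor phase is half the rotation angle and phases add under composition, so 2 steps in the γ12 plane accumulate phase 2*(pi/3) = 2*pi/3: R^2 = cos(2*pi/3) - sin(2*pi/3)*γ12.
cos(2*pi/3) = -1/2 and sin(2*pi/3) = sqrt(3)/2, so R^2 = -1/2 - sqrt(3)/2*γ12. The net rotation is 4/3*pi; the rotor keeps the half-angle phase exactly.
Answer: -1/2 - sqrt(3)/2*γ12


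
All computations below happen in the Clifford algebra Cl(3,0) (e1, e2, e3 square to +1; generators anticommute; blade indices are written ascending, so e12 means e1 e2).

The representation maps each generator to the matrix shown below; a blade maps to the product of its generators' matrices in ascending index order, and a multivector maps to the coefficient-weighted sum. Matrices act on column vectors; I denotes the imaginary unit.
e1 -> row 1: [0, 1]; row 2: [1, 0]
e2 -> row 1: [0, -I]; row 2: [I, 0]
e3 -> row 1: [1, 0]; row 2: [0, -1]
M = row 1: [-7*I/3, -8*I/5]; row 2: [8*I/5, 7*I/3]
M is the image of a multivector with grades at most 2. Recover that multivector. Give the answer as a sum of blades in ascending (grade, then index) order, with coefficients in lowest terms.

Method: 1, rho(e1), rho(e2), rho(e3) form a trace-orthogonal basis of the 2x2 complex matrices (tr(X Y) = 2 if X = Y, else 0), so M = m0*1 + m1*rho(e1) + m2*rho(e2) + m3*rho(e3) with m0 = tr(M)/2 = 0, m1 = tr(M rho(e1))/2 = 0, m2 = tr(M rho(e2))/2 = 8/5, m3 = tr(M rho(e3))/2 = -7*I/3.
Multiplying table entries, the bivector images are rho(e12) = I*rho(e3), rho(e13) = -I*rho(e2), rho(e23) = I*rho(e1); with real blade coefficients the real parts of m0..m3 are the coefficients of 1, e1, e2, e3 and the imaginary parts give the bivectors (e23: Im m1, e13: -Im m2, e12: Im m3).
Answer: 8/5*e2 - 7/3*e12


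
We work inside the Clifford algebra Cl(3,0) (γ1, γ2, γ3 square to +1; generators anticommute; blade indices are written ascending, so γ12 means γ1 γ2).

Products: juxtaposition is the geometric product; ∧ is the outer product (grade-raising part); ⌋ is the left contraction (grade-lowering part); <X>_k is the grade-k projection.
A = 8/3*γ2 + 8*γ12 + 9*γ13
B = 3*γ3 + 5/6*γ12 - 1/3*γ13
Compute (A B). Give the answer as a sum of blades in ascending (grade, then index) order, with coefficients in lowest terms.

step 1: -11/3 + 223/9*γ1 + 109/6*γ23 + 224/9*γ123
Answer: -11/3 + 223/9*γ1 + 109/6*γ23 + 224/9*γ123


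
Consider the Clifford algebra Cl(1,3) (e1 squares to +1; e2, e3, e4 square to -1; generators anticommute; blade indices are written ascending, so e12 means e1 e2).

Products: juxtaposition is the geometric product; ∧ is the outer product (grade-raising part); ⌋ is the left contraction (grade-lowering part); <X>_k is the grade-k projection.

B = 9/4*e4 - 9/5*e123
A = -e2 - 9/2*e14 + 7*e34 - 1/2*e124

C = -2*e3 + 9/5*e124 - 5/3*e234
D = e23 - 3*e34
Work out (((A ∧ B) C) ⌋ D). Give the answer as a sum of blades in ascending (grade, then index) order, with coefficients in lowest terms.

step 1: -9/4*e24
step 2: 81/20*e1 + 15/4*e3 - 9/2*e234
step 3: 15/4*e2 + 45/4*e4
Answer: 15/4*e2 + 45/4*e4


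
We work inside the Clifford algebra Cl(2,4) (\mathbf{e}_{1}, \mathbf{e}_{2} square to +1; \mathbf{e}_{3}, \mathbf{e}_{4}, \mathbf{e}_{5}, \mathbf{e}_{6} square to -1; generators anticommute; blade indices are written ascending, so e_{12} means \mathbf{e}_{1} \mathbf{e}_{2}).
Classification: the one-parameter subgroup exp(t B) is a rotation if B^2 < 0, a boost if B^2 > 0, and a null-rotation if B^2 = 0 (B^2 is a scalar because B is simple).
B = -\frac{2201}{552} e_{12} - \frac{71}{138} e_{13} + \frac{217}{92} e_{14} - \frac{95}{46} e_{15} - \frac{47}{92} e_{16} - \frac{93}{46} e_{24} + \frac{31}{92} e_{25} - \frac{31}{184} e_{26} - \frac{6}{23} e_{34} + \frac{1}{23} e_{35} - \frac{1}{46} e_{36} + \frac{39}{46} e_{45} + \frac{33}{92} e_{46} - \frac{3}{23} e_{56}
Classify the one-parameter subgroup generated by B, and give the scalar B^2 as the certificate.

B^2 term by term: the squares give (-\frac{2201}{552})^2*(e_{12})^2 + (-\frac{71}{138})^2*(e_{13})^2 + (\frac{217}{92})^2*(e_{14})^2 + (-\frac{95}{46})^2*(e_{15})^2 + (-\frac{47}{92})^2*(e_{16})^2 + (-\frac{93}{46})^2*(e_{24})^2 + (\frac{31}{92})^2*(e_{25})^2 + (-\frac{31}{184})^2*(e_{26})^2 + (-\frac{6}{23})^2*(e_{34})^2 + (\frac{1}{23})^2*(e_{35})^2 + (-\frac{1}{46})^2*(e_{36})^2 + (\frac{39}{46})^2*(e_{45})^2 + (\frac{33}{92})^2*(e_{46})^2 + (-\frac{3}{23})^2*(e_{56})^2 = \frac{4844401}{304704}*(-1) + \frac{5041}{19044}*(+1) + \frac{47089}{8464}*(+1) + \frac{9025}{2116}*(+1) + \frac{2209}{8464}*(+1) + \frac{8649}{2116}*(+1) + \frac{961}{8464}*(+1) + \frac{961}{33856}*(+1) + \frac{36}{529}*(-1) + \frac{1}{529}*(-1) + \frac{1}{2116}*(-1) + \frac{1521}{2116}*(-1) + \frac{1089}{8464}*(-1) + \frac{9}{529}*(-1) = -\frac{9}{4} (each basis 2-blade squares to minus the product of its generators' squares); cross terms between blades sharing an index anticommute and cancel; the commuting (index-disjoint) pairs give grade-4 terms 2*c*c'*(blade product), which cancel blade by blade — e_{1234}: \frac{2201}{1058} - \frac{2201}{1058} = 0; e_{1235}: -\frac{2201}{6348} + \frac{2201}{6348} = 0; e_{1236}: \frac{2201}{12696} - \frac{2201}{12696} = 0; e_{1245}: -\frac{28613}{4232} - \frac{6727}{4232} + \frac{8835}{1058} = 0; e_{1246}: -\frac{24211}{8464} + \frac{6727}{8464} + \frac{4371}{2116} = 0; e_{1256}: \frac{2201}{2116} - \frac{2945}{4232} - \frac{1457}{4232} = 0; e_{1345}: -\frac{923}{1058} - \frac{217}{1058} + \frac{570}{529} = 0; e_{1346}: -\frac{781}{2116} + \frac{217}{2116} + \frac{141}{529} = 0; e_{1356}: \frac{71}{529} - \frac{95}{1058} - \frac{47}{1058} = 0; e_{1456}: -\frac{651}{1058} + \frac{3135}{2116} - \frac{1833}{2116} = 0; e_{2345}: \frac{93}{529} - \frac{93}{529} = 0; e_{2346}: -\frac{93}{1058} + \frac{93}{1058} = 0; e_{2356}: \frac{31}{2116} - \frac{31}{2116} = 0; e_{2456}: \frac{279}{529} - \frac{1023}{4232} - \frac{1209}{4232} = 0; e_{3456}: \frac{36}{529} - \frac{33}{1058} - \frac{39}{1058} = 0 — confirming B is simple. So B^2 = -\frac{9}{4}.
Answer: rotation, certificate B^2 = -\frac{9}{4}. The class reads off the invariant scalar -\frac{9}{4} directly.


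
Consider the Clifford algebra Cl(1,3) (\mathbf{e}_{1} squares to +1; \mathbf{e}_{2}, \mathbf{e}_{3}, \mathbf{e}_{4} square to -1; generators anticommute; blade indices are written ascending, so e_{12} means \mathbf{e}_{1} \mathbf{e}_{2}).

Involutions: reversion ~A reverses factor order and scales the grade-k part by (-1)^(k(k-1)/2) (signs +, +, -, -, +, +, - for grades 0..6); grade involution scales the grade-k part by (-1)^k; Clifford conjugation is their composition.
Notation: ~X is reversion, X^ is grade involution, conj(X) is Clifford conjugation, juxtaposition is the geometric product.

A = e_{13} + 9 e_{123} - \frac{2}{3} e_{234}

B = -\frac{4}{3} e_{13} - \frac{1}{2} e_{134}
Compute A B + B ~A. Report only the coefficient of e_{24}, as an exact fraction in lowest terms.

first term: -\frac{4}{3} + 12 e_{2} - \frac{1}{2} e_{4} + \frac{1}{3} e_{12} + \frac{9}{2} e_{24} - \frac{8}{9} e_{124}
second term: \frac{4}{3} - 12 e_{2} + \frac{1}{2} e_{4} + \frac{1}{3} e_{12} + \frac{9}{2} e_{24} - \frac{8}{9} e_{124}
Answer: 9


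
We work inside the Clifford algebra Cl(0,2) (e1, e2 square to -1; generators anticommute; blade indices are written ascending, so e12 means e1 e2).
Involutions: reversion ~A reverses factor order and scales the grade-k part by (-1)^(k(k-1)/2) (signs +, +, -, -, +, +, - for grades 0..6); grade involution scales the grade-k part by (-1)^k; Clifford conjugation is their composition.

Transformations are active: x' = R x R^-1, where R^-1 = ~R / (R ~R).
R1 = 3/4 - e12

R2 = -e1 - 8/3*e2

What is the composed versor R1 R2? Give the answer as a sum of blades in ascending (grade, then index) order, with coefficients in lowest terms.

Distribute over the terms of R1 (each basis-blade product reordered to ascending indices, repeated generators contracted through their squares):
(3/4) R2 = -3/4*e1 - 2*e2
(-e12) R2 = -8/3*e1 + e2
Summing the partial products and collecting blades:
Answer: -41/12*e1 - e2


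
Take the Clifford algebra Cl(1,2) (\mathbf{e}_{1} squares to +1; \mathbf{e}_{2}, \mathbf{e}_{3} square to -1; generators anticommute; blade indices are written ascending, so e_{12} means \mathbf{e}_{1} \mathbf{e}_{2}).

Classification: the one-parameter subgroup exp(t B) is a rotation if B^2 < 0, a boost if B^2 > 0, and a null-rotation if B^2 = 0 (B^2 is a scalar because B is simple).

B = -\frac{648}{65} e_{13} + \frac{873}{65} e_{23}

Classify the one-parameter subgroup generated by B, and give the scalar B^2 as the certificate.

B^2 term by term: the squares give (-\frac{648}{65})^2*(e_{13})^2 + (\frac{873}{65})^2*(e_{23})^2 = \frac{419904}{4225}*(+1) + \frac{762129}{4225}*(-1) = -81 (each basis 2-blade squares to minus the product of its generators' squares); cross terms between blades sharing an index anticommute and cancel. So B^2 = -81.
Answer: rotation, certificate B^2 = -81. Key observation: B^2 = -81 is a conjugation invariant, so its sign decides the class regardless of the surface form of B.


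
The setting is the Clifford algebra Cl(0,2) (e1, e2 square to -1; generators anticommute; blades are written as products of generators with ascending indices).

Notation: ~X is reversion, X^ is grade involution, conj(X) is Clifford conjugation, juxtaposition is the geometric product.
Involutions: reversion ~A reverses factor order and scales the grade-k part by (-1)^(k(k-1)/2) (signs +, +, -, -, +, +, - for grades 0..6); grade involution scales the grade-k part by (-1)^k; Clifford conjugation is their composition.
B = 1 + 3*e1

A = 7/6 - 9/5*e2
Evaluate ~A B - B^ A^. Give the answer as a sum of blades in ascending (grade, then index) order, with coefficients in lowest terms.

first term: 7/6 + 7/2*e1 - 9/5*e2 + 27/5*e1 e2
second term: 7/6 - 7/2*e1 + 9/5*e2 - 27/5*e1 e2
Answer: 7*e1 - 18/5*e2 + 54/5*e1 e2


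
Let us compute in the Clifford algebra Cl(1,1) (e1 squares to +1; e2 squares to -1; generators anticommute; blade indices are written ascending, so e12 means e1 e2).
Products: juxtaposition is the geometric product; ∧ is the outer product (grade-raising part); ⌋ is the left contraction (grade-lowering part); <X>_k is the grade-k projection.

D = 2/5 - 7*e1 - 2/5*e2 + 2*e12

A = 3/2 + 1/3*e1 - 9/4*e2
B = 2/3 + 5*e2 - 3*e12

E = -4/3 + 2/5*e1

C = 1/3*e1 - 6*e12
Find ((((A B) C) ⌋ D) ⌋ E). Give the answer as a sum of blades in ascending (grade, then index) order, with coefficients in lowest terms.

step 1: 49/4 + 251/36*e1 + 5*e2 - 17/6*e12
step 2: 2087/108 - 311/12*e1 - 368/9*e2 - 451/6*e12
step 3: 12127/540 - 23441/108*e1 - 8041/135*e2 + 2087/54*e12
step 4: -94577/810 + 12127/1350*e1
Answer: -94577/810 + 12127/1350*e1


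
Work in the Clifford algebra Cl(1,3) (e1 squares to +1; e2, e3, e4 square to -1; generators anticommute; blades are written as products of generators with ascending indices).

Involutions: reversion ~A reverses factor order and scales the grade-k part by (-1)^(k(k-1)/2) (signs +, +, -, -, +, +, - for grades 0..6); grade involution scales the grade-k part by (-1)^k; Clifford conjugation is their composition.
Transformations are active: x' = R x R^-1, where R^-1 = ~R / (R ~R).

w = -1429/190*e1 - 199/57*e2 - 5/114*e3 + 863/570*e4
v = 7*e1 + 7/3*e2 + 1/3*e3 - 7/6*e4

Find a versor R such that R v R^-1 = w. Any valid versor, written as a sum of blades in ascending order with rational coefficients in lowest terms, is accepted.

The midline construction: v and w both square to 505/12, so reflecting in their sum -99/190*e1 - 22/19*e2 + 11/38*e3 + 33/95*e4 exchanges them.
Answer: -99/190*e1 - 22/19*e2 + 11/38*e3 + 33/95*e4


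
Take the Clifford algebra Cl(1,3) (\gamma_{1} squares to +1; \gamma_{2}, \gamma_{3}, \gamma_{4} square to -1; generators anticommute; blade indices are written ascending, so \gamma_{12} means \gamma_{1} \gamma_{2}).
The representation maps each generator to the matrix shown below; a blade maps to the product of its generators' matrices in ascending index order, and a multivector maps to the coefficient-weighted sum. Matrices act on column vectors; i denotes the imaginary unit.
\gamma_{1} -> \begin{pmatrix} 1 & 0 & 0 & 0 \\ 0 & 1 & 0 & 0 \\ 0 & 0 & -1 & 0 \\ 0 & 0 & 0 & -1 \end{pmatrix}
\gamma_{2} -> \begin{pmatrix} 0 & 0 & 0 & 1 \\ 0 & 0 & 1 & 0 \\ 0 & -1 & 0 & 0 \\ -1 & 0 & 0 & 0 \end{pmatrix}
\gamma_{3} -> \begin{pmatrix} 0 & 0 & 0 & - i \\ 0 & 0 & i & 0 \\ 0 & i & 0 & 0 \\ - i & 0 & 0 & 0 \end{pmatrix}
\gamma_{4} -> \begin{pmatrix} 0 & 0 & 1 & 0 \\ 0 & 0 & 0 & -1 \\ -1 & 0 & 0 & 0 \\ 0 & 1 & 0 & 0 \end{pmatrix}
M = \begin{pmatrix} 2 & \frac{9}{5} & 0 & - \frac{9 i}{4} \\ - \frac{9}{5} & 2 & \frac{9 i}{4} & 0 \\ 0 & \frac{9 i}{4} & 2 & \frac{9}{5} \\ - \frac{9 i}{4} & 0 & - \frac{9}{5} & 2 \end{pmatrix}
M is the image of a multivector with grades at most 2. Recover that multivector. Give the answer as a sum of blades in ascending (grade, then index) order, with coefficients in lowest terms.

Method: the blade images are trace-orthogonal — tr(rho(e_A) rho(e_B)^-1) = 4 if A = B and 0 otherwise — and rho(e_A)^-1 = (e_A)^2 * rho(e_A) with (e_A)^2 = +1 or -1, so the coefficient of e_A in the preimage is (e_A)^2 * tr(M rho(e_A))/4.
Nonzero projections over blades of grade <= 2: 1: (1)^2 = +1, tr(M 1) = 8, coefficient 2; \gamma_{3}: (\gamma_{3})^2 = -1, tr(M rho(\gamma_{3})) = -9, coefficient \frac{9}{4}; \gamma_{24}: (\gamma_{24})^2 = -1, tr(M rho(\gamma_{24})) = - \frac{36}{5}, coefficient \frac{9}{5}. Every other blade of grade <= 2 projects to 0.
Answer: 2 + \frac{9}{4} \gamma_{3} + \frac{9}{5} \gamma_{24}


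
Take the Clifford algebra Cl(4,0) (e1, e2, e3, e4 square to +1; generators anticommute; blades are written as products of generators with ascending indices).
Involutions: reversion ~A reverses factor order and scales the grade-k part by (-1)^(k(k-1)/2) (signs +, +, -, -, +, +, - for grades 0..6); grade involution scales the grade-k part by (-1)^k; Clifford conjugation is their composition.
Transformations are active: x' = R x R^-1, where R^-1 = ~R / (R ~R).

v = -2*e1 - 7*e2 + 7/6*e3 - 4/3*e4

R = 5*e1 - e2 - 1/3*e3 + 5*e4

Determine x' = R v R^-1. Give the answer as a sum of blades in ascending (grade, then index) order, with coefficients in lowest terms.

~R = 5*e1 - e2 - 1/3*e3 + 5*e4, and R ~R = 460/9, so R^-1 = ~R / (460/9).
R v = -181/18 - 37*e1 e2 + 31/6*e1 e3 + 10/3*e1 e4 - 7/2*e2 e3 + 109/3*e2 e4 - 97/18*e3 e4
Answer: 3/92*e1 + 3401/460*e2 - 1429/1380*e3 - 175/276*e4


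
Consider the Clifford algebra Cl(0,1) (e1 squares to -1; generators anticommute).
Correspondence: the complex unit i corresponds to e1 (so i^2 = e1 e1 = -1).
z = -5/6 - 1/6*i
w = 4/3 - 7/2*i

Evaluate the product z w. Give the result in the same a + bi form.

In blades: z = -5/6 - 1/6*e1, w = 4/3 - 7/2*e1.
Distribute z over w term by term (generator squares from the signature, products reordered to ascending indices): (-5/6)*w = -10/9 + 35/12*e1; (-1/6*e1)*w = -7/12 - 2/9*e1.
Sum: -61/36 + 97/36*e1; translating back through the correspondence:
Answer: -61/36 + 97/36*i
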